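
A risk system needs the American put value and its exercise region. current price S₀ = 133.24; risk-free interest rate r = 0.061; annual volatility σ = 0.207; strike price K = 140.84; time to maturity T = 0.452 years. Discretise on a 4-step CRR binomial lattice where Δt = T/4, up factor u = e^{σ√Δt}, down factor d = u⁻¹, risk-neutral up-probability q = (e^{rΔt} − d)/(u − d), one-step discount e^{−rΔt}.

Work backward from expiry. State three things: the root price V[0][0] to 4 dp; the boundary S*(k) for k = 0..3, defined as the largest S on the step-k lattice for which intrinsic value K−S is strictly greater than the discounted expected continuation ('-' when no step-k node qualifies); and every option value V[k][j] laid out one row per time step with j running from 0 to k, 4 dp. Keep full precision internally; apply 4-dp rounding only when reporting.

Δt=0.11300, u=1.07206, d=0.93278, q=0.53227, disc=e^(-rΔt)=0.99313
k=4 terminal: V=max(K-S,0) → 39.9717 24.9103 7.6000 0.0000 0.0000
k=3: j=0 S=108.1371 intr=32.7029 cont=31.7354 V=32.7029[EX]; j=1 S=124.2838 intr=16.5562 cont=15.5887 V=16.5562[EX]; j=2 S=142.8416 intr=0.0000 cont=3.5303 V=3.5303[hold]; j=3 S=164.1703 intr=0.0000 cont=0.0000 V=0.0000[hold]  S*(3)=124.2838
k=2: j=0 S=115.9297 intr=24.9103 cont=23.9428 V=24.9103[EX]; j=1 S=133.2400 intr=7.6000 cont=9.5568 V=9.5568[hold]; j=2 S=153.1350 intr=0.0000 cont=1.6399 V=1.6399[hold]  S*(2)=115.9297
k=1: j=0 S=124.2838 intr=16.5562 cont=16.6231 V=16.6231[hold]; j=1 S=142.8416 intr=0.0000 cont=5.3061 V=5.3061[hold]  S*(1)=-
k=0: j=0 S=133.2400 intr=7.6000 cont=10.5266 V=10.5266[hold]  S*(0)=-

price = 10.5266
boundary = - - 115.9297 124.2838
tree:
10.5266
16.6231 5.3061
24.9103 9.5568 1.6399
32.7029 16.5562 3.5303 0.0000
39.9717 24.9103 7.6000 0.0000 0.0000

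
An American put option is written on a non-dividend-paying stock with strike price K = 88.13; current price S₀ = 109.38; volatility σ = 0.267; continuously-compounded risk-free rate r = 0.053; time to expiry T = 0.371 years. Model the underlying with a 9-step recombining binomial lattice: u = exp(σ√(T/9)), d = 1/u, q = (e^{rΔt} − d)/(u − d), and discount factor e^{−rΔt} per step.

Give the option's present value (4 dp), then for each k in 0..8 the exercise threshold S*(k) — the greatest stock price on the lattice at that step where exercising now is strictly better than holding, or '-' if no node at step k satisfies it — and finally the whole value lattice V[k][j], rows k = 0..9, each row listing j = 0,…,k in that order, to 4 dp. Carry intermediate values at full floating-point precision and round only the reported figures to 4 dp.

params: Δt=0.04122 u=1.05571 d=0.94723 q=0.50661 e^(-rΔt)=0.99782
t_9 payoffs: 20.9792 13.2894 4.7191 0.0000 0.0000 0.0000 0.0000 0.0000 0.0000 0.0000
t_8: node(8,0) S=70.8915 payoff=17.2385 vs cont=17.0462 → 17.2385 [stop]  node(8,1) S=79.0096 payoff=9.1204 vs cont=8.9280 → 9.1204 [stop]  node(8,2) S=88.0574 payoff=0.0726 vs cont=2.3232 → 2.3232 [wait]  node(8,3) S=98.1413 payoff=0.0000 vs cont=0.0000 → 0.0000 [wait]  node(8,4) S=109.3800 payoff=0.0000 vs cont=0.0000 → 0.0000 [wait]  node(8,5) S=121.9057 payoff=0.0000 vs cont=0.0000 → 0.0000 [wait]  node(8,6) S=135.8657 payoff=0.0000 vs cont=0.0000 → 0.0000 [wait]  node(8,7) S=151.4244 payoff=0.0000 vs cont=0.0000 → 0.0000 [wait]  node(8,8) S=168.7647 payoff=0.0000 vs cont=0.0000 → 0.0000 [wait]  ⇒ S*(8)=79.0096
t_7: node(7,0) S=74.8406 payoff=13.2894 vs cont=13.0971 → 13.2894 [stop]  node(7,1) S=83.4109 payoff=4.7191 vs cont=5.6644 → 5.6644 [wait]  node(7,2) S=92.9628 payoff=0.0000 vs cont=1.1437 → 1.1437 [wait]  node(7,3) S=103.6084 payoff=0.0000 vs cont=0.0000 → 0.0000 [wait]  node(7,4) S=115.4731 payoff=0.0000 vs cont=0.0000 → 0.0000 [wait]  node(7,5) S=128.6965 payoff=0.0000 vs cont=0.0000 → 0.0000 [wait]  node(7,6) S=143.4342 payoff=0.0000 vs cont=0.0000 → 0.0000 [wait]  node(7,7) S=159.8596 payoff=0.0000 vs cont=0.0000 → 0.0000 [wait]  ⇒ S*(7)=74.8406
t_6: node(6,0) S=79.0096 payoff=9.1204 vs cont=9.4059 → 9.4059 [wait]  node(6,1) S=88.0574 payoff=0.0726 vs cont=3.3668 → 3.3668 [wait]  node(6,2) S=98.1413 payoff=0.0000 vs cont=0.5631 → 0.5631 [wait]  node(6,3) S=109.3800 payoff=0.0000 vs cont=0.0000 → 0.0000 [wait]  node(6,4) S=121.9057 payoff=0.0000 vs cont=0.0000 → 0.0000 [wait]  node(6,5) S=135.8657 payoff=0.0000 vs cont=0.0000 → 0.0000 [wait]  node(6,6) S=151.4244 payoff=0.0000 vs cont=0.0000 → 0.0000 [wait]  ⇒ S*(6)=-
t_5: node(5,0) S=83.4109 payoff=4.7191 vs cont=6.3326 → 6.3326 [wait]  node(5,1) S=92.9628 payoff=0.0000 vs cont=1.9422 → 1.9422 [wait]  node(5,2) S=103.6084 payoff=0.0000 vs cont=0.2772 → 0.2772 [wait]  node(5,3) S=115.4731 payoff=0.0000 vs cont=0.0000 → 0.0000 [wait]  node(5,4) S=128.6965 payoff=0.0000 vs cont=0.0000 → 0.0000 [wait]  node(5,5) S=143.4342 payoff=0.0000 vs cont=0.0000 → 0.0000 [wait]  ⇒ S*(5)=-
t_4: node(4,0) S=88.0574 payoff=0.0726 vs cont=4.0994 → 4.0994 [wait]  node(4,1) S=98.1413 payoff=0.0000 vs cont=1.0963 → 1.0963 [wait]  node(4,2) S=109.3800 payoff=0.0000 vs cont=0.1365 → 0.1365 [wait]  node(4,3) S=121.9057 payoff=0.0000 vs cont=0.0000 → 0.0000 [wait]  node(4,4) S=135.8657 payoff=0.0000 vs cont=0.0000 → 0.0000 [wait]  ⇒ S*(4)=-
t_3: node(3,0) S=92.9628 payoff=0.0000 vs cont=2.5723 → 2.5723 [wait]  node(3,1) S=103.6084 payoff=0.0000 vs cont=0.6087 → 0.6087 [wait]  node(3,2) S=115.4731 payoff=0.0000 vs cont=0.0672 → 0.0672 [wait]  node(3,3) S=128.6965 payoff=0.0000 vs cont=0.0000 → 0.0000 [wait]  ⇒ S*(3)=-
t_2: node(2,0) S=98.1413 payoff=0.0000 vs cont=1.5741 → 1.5741 [wait]  node(2,1) S=109.3800 payoff=0.0000 vs cont=0.3336 → 0.3336 [wait]  node(2,2) S=121.9057 payoff=0.0000 vs cont=0.0331 → 0.0331 [wait]  ⇒ S*(2)=-
t_1: node(1,0) S=103.6084 payoff=0.0000 vs cont=0.9436 → 0.9436 [wait]  node(1,1) S=115.4731 payoff=0.0000 vs cont=0.1810 → 0.1810 [wait]  ⇒ S*(1)=-
t_0: node(0,0) S=109.3800 payoff=0.0000 vs cont=0.5560 → 0.5560 [wait]  ⇒ S*(0)=-

price = 0.5560
boundary = - - - - - - - 74.8406 79.0096
tree:
0.5560
0.9436 0.1810
1.5741 0.3336 0.0331
2.5723 0.6087 0.0672 0.0000
4.0994 1.0963 0.1365 0.0000 0.0000
6.3326 1.9422 0.2772 0.0000 0.0000 0.0000
9.4059 3.3668 0.5631 0.0000 0.0000 0.0000 0.0000
13.2894 5.6644 1.1437 0.0000 0.0000 0.0000 0.0000 0.0000
17.2385 9.1204 2.3232 0.0000 0.0000 0.0000 0.0000 0.0000 0.0000
20.9792 13.2894 4.7191 0.0000 0.0000 0.0000 0.0000 0.0000 0.0000 0.0000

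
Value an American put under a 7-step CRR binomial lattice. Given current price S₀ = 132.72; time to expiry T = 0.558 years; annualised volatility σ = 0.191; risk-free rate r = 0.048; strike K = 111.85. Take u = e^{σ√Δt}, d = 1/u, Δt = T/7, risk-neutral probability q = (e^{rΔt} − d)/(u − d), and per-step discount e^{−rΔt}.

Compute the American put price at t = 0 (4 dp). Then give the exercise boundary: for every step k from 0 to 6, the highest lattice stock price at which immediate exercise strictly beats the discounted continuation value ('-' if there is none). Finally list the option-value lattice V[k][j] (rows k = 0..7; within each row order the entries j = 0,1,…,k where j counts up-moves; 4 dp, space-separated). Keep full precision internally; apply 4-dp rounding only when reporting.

price = 0.5748
boundary = - - - - - 101.3530 96.0322
tree:
0.5748
1.0737 0.1223
1.9746 0.2568 0.0000
3.5581 0.5394 0.0000 0.0000
6.2354 1.1330 0.0000 0.0000 0.0000
10.4970 2.3796 0.0000 0.0000 0.0000 0.0000
15.8178 4.9979 0.0000 0.0000 0.0000 0.0000 0.0000
20.8593 10.4970 0.0000 0.0000 0.0000 0.0000 0.0000 0.0000

params: Δt=0.07971 u=1.05541 d=0.94750 q=0.52205 e^(-rΔt)=0.99618
t_7 payoffs: 20.8593 10.4970 0.0000 0.0000 0.0000 0.0000 0.0000 0.0000
t_6: node(6,0) S=96.0322 payoff=15.8178 vs cont=15.3907 → 15.8178 [stop]  node(6,1) S=106.9687 payoff=4.8813 vs cont=4.9979 → 4.9979 [wait]  node(6,2) S=119.1507 payoff=0.0000 vs cont=0.0000 → 0.0000 [wait]  node(6,3) S=132.7200 payoff=0.0000 vs cont=0.0000 → 0.0000 [wait]  node(6,4) S=147.8347 payoff=0.0000 vs cont=0.0000 → 0.0000 [wait]  node(6,5) S=164.6706 payoff=0.0000 vs cont=0.0000 → 0.0000 [wait]  node(6,6) S=183.4239 payoff=0.0000 vs cont=0.0000 → 0.0000 [wait]  ⇒ S*(6)=96.0322
t_5: node(5,0) S=101.3530 payoff=10.4970 vs cont=10.1304 → 10.4970 [stop]  node(5,1) S=112.8955 payoff=0.0000 vs cont=2.3796 → 2.3796 [wait]  node(5,2) S=125.7524 payoff=0.0000 vs cont=0.0000 → 0.0000 [wait]  node(5,3) S=140.0736 payoff=0.0000 vs cont=0.0000 → 0.0000 [wait]  node(5,4) S=156.0257 payoff=0.0000 vs cont=0.0000 → 0.0000 [wait]  node(5,5) S=173.7945 payoff=0.0000 vs cont=0.0000 → 0.0000 [wait]  ⇒ S*(5)=101.3530
t_4: node(4,0) S=106.9687 payoff=4.8813 vs cont=6.2354 → 6.2354 [wait]  node(4,1) S=119.1507 payoff=0.0000 vs cont=1.1330 → 1.1330 [wait]  node(4,2) S=132.7200 payoff=0.0000 vs cont=0.0000 → 0.0000 [wait]  node(4,3) S=147.8347 payoff=0.0000 vs cont=0.0000 → 0.0000 [wait]  node(4,4) S=164.6706 payoff=0.0000 vs cont=0.0000 → 0.0000 [wait]  ⇒ S*(4)=-
t_3: node(3,0) S=112.8955 payoff=0.0000 vs cont=3.5581 → 3.5581 [wait]  node(3,1) S=125.7524 payoff=0.0000 vs cont=0.5394 → 0.5394 [wait]  node(3,2) S=140.0736 payoff=0.0000 vs cont=0.0000 → 0.0000 [wait]  node(3,3) S=156.0257 payoff=0.0000 vs cont=0.0000 → 0.0000 [wait]  ⇒ S*(3)=-
t_2: node(2,0) S=119.1507 payoff=0.0000 vs cont=1.9746 → 1.9746 [wait]  node(2,1) S=132.7200 payoff=0.0000 vs cont=0.2568 → 0.2568 [wait]  node(2,2) S=147.8347 payoff=0.0000 vs cont=0.0000 → 0.0000 [wait]  ⇒ S*(2)=-
t_1: node(1,0) S=125.7524 payoff=0.0000 vs cont=1.0737 → 1.0737 [wait]  node(1,1) S=140.0736 payoff=0.0000 vs cont=0.1223 → 0.1223 [wait]  ⇒ S*(1)=-
t_0: node(0,0) S=132.7200 payoff=0.0000 vs cont=0.5748 → 0.5748 [wait]  ⇒ S*(0)=-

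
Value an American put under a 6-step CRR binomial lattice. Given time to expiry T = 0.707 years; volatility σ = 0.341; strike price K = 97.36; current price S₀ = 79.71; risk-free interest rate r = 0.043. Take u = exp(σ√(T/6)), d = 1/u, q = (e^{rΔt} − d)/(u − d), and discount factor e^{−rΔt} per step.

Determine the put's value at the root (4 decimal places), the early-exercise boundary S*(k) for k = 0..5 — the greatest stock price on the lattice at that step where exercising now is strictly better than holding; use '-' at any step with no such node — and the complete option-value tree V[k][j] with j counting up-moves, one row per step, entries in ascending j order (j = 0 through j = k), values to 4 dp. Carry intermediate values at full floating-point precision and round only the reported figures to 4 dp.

Δt=0.11783  u=1.12418  d=0.88954  q=0.49242  discount=0.99495
step 6 (expiry): payoffs max(K−S,0) = 57.8692 47.4522 34.2874 17.6500 0.0000 0.0000 0.0000
step 5: (k=5,j=0): S=44.3948, (K−S)⁺=52.9652, hold=52.4732 ⇒ V=52.9652 exercise | (k=5,j=1): S=56.1054, (K−S)⁺=41.2546, hold=40.7626 ⇒ V=41.2546 exercise | (k=5,j=2): S=70.9050, (K−S)⁺=26.4550, hold=25.9630 ⇒ V=26.4550 exercise | (k=5,j=3): S=89.6085, (K−S)⁺=7.7515, hold=8.9135 ⇒ V=8.9135 continue | (k=5,j=4): S=113.2456, (K−S)⁺=0.0000, hold=0.0000 ⇒ V=0.0000 continue | (k=5,j=5): S=143.1178, (K−S)⁺=0.0000, hold=0.0000 ⇒ V=0.0000 continue  boundary S*=70.9050
step 4: (k=4,j=0): S=49.9078, (K−S)⁺=47.4522, hold=46.9602 ⇒ V=47.4522 exercise | (k=4,j=1): S=63.0726, (K−S)⁺=34.2874, hold=33.7954 ⇒ V=34.2874 exercise | (k=4,j=2): S=79.7100, (K−S)⁺=17.6500, hold=17.7272 ⇒ V=17.7272 continue | (k=4,j=3): S=100.7361, (K−S)⁺=0.0000, hold=4.5015 ⇒ V=4.5015 continue | (k=4,j=4): S=127.3085, (K−S)⁺=0.0000, hold=0.0000 ⇒ V=0.0000 continue  boundary S*=63.0726
step 3: (k=3,j=0): S=56.1054, (K−S)⁺=41.2546, hold=40.7626 ⇒ V=41.2546 exercise | (k=3,j=1): S=70.9050, (K−S)⁺=26.4550, hold=26.0008 ⇒ V=26.4550 exercise | (k=3,j=2): S=89.6085, (K−S)⁺=7.7515, hold=11.1580 ⇒ V=11.1580 continue | (k=3,j=3): S=113.2456, (K−S)⁺=0.0000, hold=2.2733 ⇒ V=2.2733 continue  boundary S*=70.9050
step 2: (k=2,j=0): S=63.0726, (K−S)⁺=34.2874, hold=33.7954 ⇒ V=34.2874 exercise | (k=2,j=1): S=79.7100, (K−S)⁺=17.6500, hold=18.8268 ⇒ V=18.8268 continue | (k=2,j=2): S=100.7361, (K−S)⁺=0.0000, hold=6.7487 ⇒ V=6.7487 continue  boundary S*=63.0726
step 1: (k=1,j=0): S=70.9050, (K−S)⁺=26.4550, hold=26.5395 ⇒ V=26.5395 continue | (k=1,j=1): S=89.6085, (K−S)⁺=7.7515, hold=12.8143 ⇒ V=12.8143 continue  boundary S*=-
step 0: (k=0,j=0): S=79.7100, (K−S)⁺=17.6500, hold=19.6810 ⇒ V=19.6810 continue  boundary S*=-

price = 19.6810
boundary = - - 63.0726 70.9050 63.0726 70.9050
tree:
19.6810
26.5395 12.8143
34.2874 18.8268 6.7487
41.2546 26.4550 11.1580 2.2733
47.4522 34.2874 17.7272 4.5015 0.0000
52.9652 41.2546 26.4550 8.9135 0.0000 0.0000
57.8692 47.4522 34.2874 17.6500 0.0000 0.0000 0.0000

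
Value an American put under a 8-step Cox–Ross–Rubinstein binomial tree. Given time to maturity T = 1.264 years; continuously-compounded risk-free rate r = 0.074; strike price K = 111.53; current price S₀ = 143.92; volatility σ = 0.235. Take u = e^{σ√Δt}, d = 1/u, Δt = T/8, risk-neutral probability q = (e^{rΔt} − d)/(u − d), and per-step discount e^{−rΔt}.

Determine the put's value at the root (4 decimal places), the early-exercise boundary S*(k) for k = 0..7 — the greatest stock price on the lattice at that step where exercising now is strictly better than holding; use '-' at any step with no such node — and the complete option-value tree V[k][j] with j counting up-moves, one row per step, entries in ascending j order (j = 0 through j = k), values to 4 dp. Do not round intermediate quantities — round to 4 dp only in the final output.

price = 1.5521
boundary = - - - - - 90.2158 82.1703 90.2158
tree:
1.5521
2.7726 0.5443
4.8428 1.0660 0.1109
8.2309 2.0567 0.2437 0.0000
13.5252 3.8917 0.5355 0.0000 0.0000
21.3142 7.1722 1.1766 0.0000 0.0000 0.0000
29.3597 12.7297 2.5853 0.0000 0.0000 0.0000 0.0000
36.6877 21.3142 5.6804 0.0000 0.0000 0.0000 0.0000 0.0000
43.3622 29.3597 12.4810 0.0000 0.0000 0.0000 0.0000 0.0000 0.0000

Δt=0.15800  u=1.09791  d=0.91082  q=0.53952  discount=0.98838
step 8 (expiry): payoffs max(K−S,0) = 43.3622 29.3597 12.4810 0.0000 0.0000 0.0000 0.0000 0.0000 0.0000
step 7: (k=7,j=0): S=74.8423, (K−S)⁺=36.6877, hold=35.3913 ⇒ V=36.6877 exercise | (k=7,j=1): S=90.2158, (K−S)⁺=21.3142, hold=20.0178 ⇒ V=21.3142 exercise | (k=7,j=2): S=108.7472, (K−S)⁺=2.7828, hold=5.6804 ⇒ V=5.6804 continue | (k=7,j=3): S=131.0851, (K−S)⁺=0.0000, hold=0.0000 ⇒ V=0.0000 continue | (k=7,j=4): S=158.0116, (K−S)⁺=0.0000, hold=0.0000 ⇒ V=0.0000 continue | (k=7,j=5): S=190.4690, (K−S)⁺=0.0000, hold=0.0000 ⇒ V=0.0000 continue | (k=7,j=6): S=229.5936, (K−S)⁺=0.0000, hold=0.0000 ⇒ V=0.0000 continue | (k=7,j=7): S=276.7549, (K−S)⁺=0.0000, hold=0.0000 ⇒ V=0.0000 continue  boundary S*=90.2158
step 6: (k=6,j=0): S=82.1703, (K−S)⁺=29.3597, hold=28.0633 ⇒ V=29.3597 exercise | (k=6,j=1): S=99.0490, (K−S)⁺=12.4810, hold=12.7297 ⇒ V=12.7297 continue | (k=6,j=2): S=119.3949, (K−S)⁺=0.0000, hold=2.5853 ⇒ V=2.5853 continue | (k=6,j=3): S=143.9200, (K−S)⁺=0.0000, hold=0.0000 ⇒ V=0.0000 continue | (k=6,j=4): S=173.4829, (K−S)⁺=0.0000, hold=0.0000 ⇒ V=0.0000 continue | (k=6,j=5): S=209.1183, (K−S)⁺=0.0000, hold=0.0000 ⇒ V=0.0000 continue | (k=6,j=6): S=252.0737, (K−S)⁺=0.0000, hold=0.0000 ⇒ V=0.0000 continue  boundary S*=82.1703
step 5: (k=5,j=0): S=90.2158, (K−S)⁺=21.3142, hold=20.1504 ⇒ V=21.3142 exercise | (k=5,j=1): S=108.7472, (K−S)⁺=2.7828, hold=7.1722 ⇒ V=7.1722 continue | (k=5,j=2): S=131.0851, (K−S)⁺=0.0000, hold=1.1766 ⇒ V=1.1766 continue | (k=5,j=3): S=158.0116, (K−S)⁺=0.0000, hold=0.0000 ⇒ V=0.0000 continue | (k=5,j=4): S=190.4690, (K−S)⁺=0.0000, hold=0.0000 ⇒ V=0.0000 continue | (k=5,j=5): S=229.5936, (K−S)⁺=0.0000, hold=0.0000 ⇒ V=0.0000 continue  boundary S*=90.2158
step 4: (k=4,j=0): S=99.0490, (K−S)⁺=12.4810, hold=13.5252 ⇒ V=13.5252 continue | (k=4,j=1): S=119.3949, (K−S)⁺=0.0000, hold=3.8917 ⇒ V=3.8917 continue | (k=4,j=2): S=143.9200, (K−S)⁺=0.0000, hold=0.5355 ⇒ V=0.5355 continue | (k=4,j=3): S=173.4829, (K−S)⁺=0.0000, hold=0.0000 ⇒ V=0.0000 continue | (k=4,j=4): S=209.1183, (K−S)⁺=0.0000, hold=0.0000 ⇒ V=0.0000 continue  boundary S*=-
step 3: (k=3,j=0): S=108.7472, (K−S)⁺=2.7828, hold=8.2309 ⇒ V=8.2309 continue | (k=3,j=1): S=131.0851, (K−S)⁺=0.0000, hold=2.0567 ⇒ V=2.0567 continue | (k=3,j=2): S=158.0116, (K−S)⁺=0.0000, hold=0.2437 ⇒ V=0.2437 continue | (k=3,j=3): S=190.4690, (K−S)⁺=0.0000, hold=0.0000 ⇒ V=0.0000 continue  boundary S*=-
step 2: (k=2,j=0): S=119.3949, (K−S)⁺=0.0000, hold=4.8428 ⇒ V=4.8428 continue | (k=2,j=1): S=143.9200, (K−S)⁺=0.0000, hold=1.0660 ⇒ V=1.0660 continue | (k=2,j=2): S=173.4829, (K−S)⁺=0.0000, hold=0.1109 ⇒ V=0.1109 continue  boundary S*=-
step 1: (k=1,j=0): S=131.0851, (K−S)⁺=0.0000, hold=2.7726 ⇒ V=2.7726 continue | (k=1,j=1): S=158.0116, (K−S)⁺=0.0000, hold=0.5443 ⇒ V=0.5443 continue  boundary S*=-
step 0: (k=0,j=0): S=143.9200, (K−S)⁺=0.0000, hold=1.5521 ⇒ V=1.5521 continue  boundary S*=-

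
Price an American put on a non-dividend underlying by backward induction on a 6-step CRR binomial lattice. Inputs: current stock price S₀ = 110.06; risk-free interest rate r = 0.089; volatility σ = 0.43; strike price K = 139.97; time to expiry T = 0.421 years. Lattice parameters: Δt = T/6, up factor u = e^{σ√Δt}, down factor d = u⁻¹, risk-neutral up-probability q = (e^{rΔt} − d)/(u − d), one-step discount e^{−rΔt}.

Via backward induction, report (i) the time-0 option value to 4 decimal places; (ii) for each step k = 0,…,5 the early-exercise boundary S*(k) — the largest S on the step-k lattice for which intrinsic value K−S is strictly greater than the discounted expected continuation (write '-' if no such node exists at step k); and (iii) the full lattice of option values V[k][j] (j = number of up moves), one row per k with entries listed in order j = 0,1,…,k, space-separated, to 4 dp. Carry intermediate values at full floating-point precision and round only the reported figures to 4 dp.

Δt=0.07017, u=1.12064, d=0.89234, q=0.49899, disc=e^(-rΔt)=0.99377
k=6 terminal: V=max(K-S,0) → 84.4019 70.1853 52.3315 29.9100 1.7522 0.0000 0.0000
k=5: j=0 S=62.2720 intr=77.6980 cont=76.8266 V=77.6980[EX]; j=1 S=78.2038 intr=61.7662 cont=60.8949 V=61.7662[EX]; j=2 S=98.2115 intr=41.7585 cont=40.8872 V=41.7585[EX]; j=3 S=123.3380 intr=16.6320 cont=15.7607 V=16.6320[EX]; j=4 S=154.8929 intr=0.0000 cont=0.8724 V=0.8724[hold]; j=5 S=194.5208 intr=0.0000 cont=0.0000 V=0.0000[hold]  S*(5)=123.3380
k=4: j=0 S=69.7847 intr=70.1853 cont=69.3139 V=70.1853[EX]; j=1 S=87.6385 intr=52.3315 cont=51.4601 V=52.3315[EX]; j=2 S=110.0600 intr=29.9100 cont=29.0386 V=29.9100[EX]; j=3 S=138.2178 intr=1.7522 cont=8.7135 V=8.7135[hold]; j=4 S=173.5796 intr=0.0000 cont=0.4343 V=0.4343[hold]  S*(4)=110.0600
k=3: j=0 S=78.2038 intr=61.7662 cont=60.8949 V=61.7662[EX]; j=1 S=98.2115 intr=41.7585 cont=40.8872 V=41.7585[EX]; j=2 S=123.3380 intr=16.6320 cont=19.2127 V=19.2127[hold]; j=3 S=154.8929 intr=0.0000 cont=4.5537 V=4.5537[hold]  S*(3)=98.2115
k=2: j=0 S=87.6385 intr=52.3315 cont=51.4601 V=52.3315[EX]; j=1 S=110.0600 intr=29.9100 cont=30.3184 V=30.3184[hold]; j=2 S=138.2178 intr=1.7522 cont=11.8239 V=11.8239[hold]  S*(2)=87.6385
k=1: j=0 S=98.2115 intr=41.7585 cont=41.0897 V=41.7585[EX]; j=1 S=123.3380 intr=16.6320 cont=20.9584 V=20.9584[hold]  S*(1)=98.2115
k=0: j=0 S=110.0600 intr=29.9100 cont=31.1840 V=31.1840[hold]  S*(0)=-

price = 31.1840
boundary = - 98.2115 87.6385 98.2115 110.0600 123.3380
tree:
31.1840
41.7585 20.9584
52.3315 30.3184 11.8239
61.7662 41.7585 19.2127 4.5537
70.1853 52.3315 29.9100 8.7135 0.4343
77.6980 61.7662 41.7585 16.6320 0.8724 0.0000
84.4019 70.1853 52.3315 29.9100 1.7522 0.0000 0.0000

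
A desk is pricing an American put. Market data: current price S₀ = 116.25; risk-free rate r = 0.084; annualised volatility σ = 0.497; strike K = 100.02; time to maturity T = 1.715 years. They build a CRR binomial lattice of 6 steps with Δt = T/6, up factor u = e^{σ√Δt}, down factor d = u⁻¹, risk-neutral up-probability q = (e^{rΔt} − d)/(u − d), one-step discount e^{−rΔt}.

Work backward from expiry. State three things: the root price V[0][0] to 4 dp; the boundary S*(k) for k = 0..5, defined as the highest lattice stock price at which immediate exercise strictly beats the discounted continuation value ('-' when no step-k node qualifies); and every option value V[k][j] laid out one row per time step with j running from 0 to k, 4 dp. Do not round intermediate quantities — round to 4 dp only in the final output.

Δt=0.28583  u=1.30436  d=0.76666  q=0.47915  discount=0.97628
step 6 (expiry): payoffs max(K−S,0) = 76.4148 59.8592 31.6922 0.0000 0.0000 0.0000 0.0000
step 5: (k=5,j=0): S=30.7896, (K−S)⁺=69.2304, hold=66.8575 ⇒ V=69.2304 exercise | (k=5,j=1): S=52.3841, (K−S)⁺=47.6359, hold=45.2630 ⇒ V=47.6359 exercise | (k=5,j=2): S=89.1241, (K−S)⁺=10.8959, hold=16.1152 ⇒ V=16.1152 continue | (k=5,j=3): S=151.6319, (K−S)⁺=0.0000, hold=0.0000 ⇒ V=0.0000 continue | (k=5,j=4): S=257.9800, (K−S)⁺=0.0000, hold=0.0000 ⇒ V=0.0000 continue | (k=5,j=5): S=438.9160, (K−S)⁺=0.0000, hold=0.0000 ⇒ V=0.0000 continue  boundary S*=52.3841
step 4: (k=4,j=0): S=40.1608, (K−S)⁺=59.8592, hold=57.4863 ⇒ V=59.8592 exercise | (k=4,j=1): S=68.3278, (K−S)⁺=31.6922, hold=31.7608 ⇒ V=31.7608 continue | (k=4,j=2): S=116.2500, (K−S)⁺=0.0000, hold=8.1944 ⇒ V=8.1944 continue | (k=4,j=3): S=197.7827, (K−S)⁺=0.0000, hold=0.0000 ⇒ V=0.0000 continue | (k=4,j=4): S=336.4990, (K−S)⁺=0.0000, hold=0.0000 ⇒ V=0.0000 continue  boundary S*=40.1608
step 3: (k=3,j=0): S=52.3841, (K−S)⁺=47.6359, hold=45.2951 ⇒ V=47.6359 exercise | (k=3,j=1): S=89.1241, (K−S)⁺=10.8959, hold=19.9833 ⇒ V=19.9833 continue | (k=3,j=2): S=151.6319, (K−S)⁺=0.0000, hold=4.1668 ⇒ V=4.1668 continue | (k=3,j=3): S=257.9800, (K−S)⁺=0.0000, hold=0.0000 ⇒ V=0.0000 continue  boundary S*=52.3841
step 2: (k=2,j=0): S=68.3278, (K−S)⁺=31.6922, hold=33.5703 ⇒ V=33.5703 continue | (k=2,j=1): S=116.2500, (K−S)⁺=0.0000, hold=12.1105 ⇒ V=12.1105 continue | (k=2,j=2): S=197.7827, (K−S)⁺=0.0000, hold=2.1188 ⇒ V=2.1188 continue  boundary S*=-
step 1: (k=1,j=0): S=89.1241, (K−S)⁺=10.8959, hold=22.7352 ⇒ V=22.7352 continue | (k=1,j=1): S=151.6319, (K−S)⁺=0.0000, hold=7.1492 ⇒ V=7.1492 continue  boundary S*=-
step 0: (k=0,j=0): S=116.2500, (K−S)⁺=0.0000, hold=14.9049 ⇒ V=14.9049 continue  boundary S*=-

price = 14.9049
boundary = - - - 52.3841 40.1608 52.3841
tree:
14.9049
22.7352 7.1492
33.5703 12.1105 2.1188
47.6359 19.9833 4.1668 0.0000
59.8592 31.7608 8.1944 0.0000 0.0000
69.2304 47.6359 16.1152 0.0000 0.0000 0.0000
76.4148 59.8592 31.6922 0.0000 0.0000 0.0000 0.0000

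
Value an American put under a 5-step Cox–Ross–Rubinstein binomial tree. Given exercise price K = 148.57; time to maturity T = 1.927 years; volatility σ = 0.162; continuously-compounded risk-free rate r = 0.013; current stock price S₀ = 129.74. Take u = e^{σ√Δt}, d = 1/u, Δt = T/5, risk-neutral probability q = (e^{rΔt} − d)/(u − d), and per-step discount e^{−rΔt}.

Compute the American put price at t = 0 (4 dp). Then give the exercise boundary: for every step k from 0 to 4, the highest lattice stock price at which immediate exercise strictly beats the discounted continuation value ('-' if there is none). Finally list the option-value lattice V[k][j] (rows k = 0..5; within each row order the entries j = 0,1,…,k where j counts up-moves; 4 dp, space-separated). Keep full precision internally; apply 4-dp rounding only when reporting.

price = 22.2992
boundary = - - 106.1010 117.3266 129.7400
tree:
22.2992
31.4996 13.3158
42.4690 20.8383 5.9214
52.6206 31.2434 10.6346 1.2641
61.8009 42.4690 18.8300 2.5399 0.0000
70.1029 52.6206 31.2434 5.1033 0.0000 0.0000

Δt=0.38540, u=1.10580, d=0.90432, q=0.49981, disc=e^(-rΔt)=0.99500
k=5 terminal: V=max(K-S,0) → 70.1029 52.6206 31.2434 5.1033 0.0000 0.0000
k=4: j=0 S=86.7691 intr=61.8009 cont=61.0584 V=61.8009[EX]; j=1 S=106.1010 intr=42.4690 cont=41.7265 V=42.4690[EX]; j=2 S=129.7400 intr=18.8300 cont=18.0875 V=18.8300[EX]; j=3 S=158.6457 intr=0.0000 cont=2.5399 V=2.5399[hold]; j=4 S=193.9916 intr=0.0000 cont=0.0000 V=0.0000[hold]  S*(4)=129.7400
k=3: j=0 S=95.9494 intr=52.6206 cont=51.8781 V=52.6206[EX]; j=1 S=117.3266 intr=31.2434 cont=30.5009 V=31.2434[EX]; j=2 S=143.4667 intr=5.1033 cont=10.6346 V=10.6346[hold]; j=3 S=175.4307 intr=0.0000 cont=1.2641 V=1.2641[hold]  S*(3)=117.3266
k=2: j=0 S=106.1010 intr=42.4690 cont=41.7265 V=42.4690[EX]; j=1 S=129.7400 intr=18.8300 cont=20.8383 V=20.8383[hold]; j=2 S=158.6457 intr=0.0000 cont=5.9214 V=5.9214[hold]  S*(2)=106.1010
k=1: j=0 S=117.3266 intr=31.2434 cont=31.4996 V=31.4996[hold]; j=1 S=143.4667 intr=5.1033 cont=13.3158 V=13.3158[hold]  S*(1)=-
k=0: j=0 S=129.7400 intr=18.8300 cont=22.2992 V=22.2992[hold]  S*(0)=-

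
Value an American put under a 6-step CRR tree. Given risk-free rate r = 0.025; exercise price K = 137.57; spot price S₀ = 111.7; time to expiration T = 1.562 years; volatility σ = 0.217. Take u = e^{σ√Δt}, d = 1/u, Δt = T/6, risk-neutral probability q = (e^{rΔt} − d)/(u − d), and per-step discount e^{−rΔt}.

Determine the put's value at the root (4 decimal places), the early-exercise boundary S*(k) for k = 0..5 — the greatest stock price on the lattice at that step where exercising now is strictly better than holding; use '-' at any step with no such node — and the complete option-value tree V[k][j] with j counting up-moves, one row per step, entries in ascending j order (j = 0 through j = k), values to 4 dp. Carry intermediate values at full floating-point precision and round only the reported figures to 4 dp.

params: Δt=0.26033 u=1.11708 d=0.89519 q=0.50178 e^(-rΔt)=0.99351
t_6 payoffs: 80.0864 65.8379 48.0576 25.8700 0.0000 0.0000 0.0000
t_5: node(5,0) S=64.2138 payoff=73.3562 vs cont=72.4637 → 73.3562 [stop]  node(5,1) S=80.1306 payoff=57.4394 vs cont=56.5470 → 57.4394 [stop]  node(5,2) S=99.9927 payoff=37.5773 vs cont=36.6849 → 37.5773 [stop]  node(5,3) S=124.7780 payoff=12.7920 vs cont=12.8055 → 12.8055 [wait]  node(5,4) S=155.7069 payoff=0.0000 vs cont=0.0000 → 0.0000 [wait]  node(5,5) S=194.3022 payoff=0.0000 vs cont=0.0000 → 0.0000 [wait]  ⇒ S*(5)=99.9927
t_4: node(4,0) S=71.7321 payoff=65.8379 vs cont=64.9455 → 65.8379 [stop]  node(4,1) S=89.5124 payoff=48.0576 vs cont=47.1651 → 48.0576 [stop]  node(4,2) S=111.7000 payoff=25.8700 vs cont=24.9843 → 25.8700 [stop]  node(4,3) S=139.3872 payoff=0.0000 vs cont=6.3386 → 6.3386 [wait]  node(4,4) S=173.9374 payoff=0.0000 vs cont=0.0000 → 0.0000 [wait]  ⇒ S*(4)=111.7000
t_3: node(3,0) S=80.1306 payoff=57.4394 vs cont=56.5470 → 57.4394 [stop]  node(3,1) S=99.9927 payoff=37.5773 vs cont=36.6849 → 37.5773 [stop]  node(3,2) S=124.7780 payoff=12.7920 vs cont=15.9654 → 15.9654 [wait]  node(3,3) S=155.7069 payoff=0.0000 vs cont=3.1376 → 3.1376 [wait]  ⇒ S*(3)=99.9927
t_2: node(2,0) S=89.5124 payoff=48.0576 vs cont=47.1651 → 48.0576 [stop]  node(2,1) S=111.7000 payoff=25.8700 vs cont=26.5596 → 26.5596 [wait]  node(2,2) S=139.3872 payoff=0.0000 vs cont=9.4669 → 9.4669 [wait]  ⇒ S*(2)=89.5124
t_1: node(1,0) S=99.9927 payoff=37.5773 vs cont=37.0286 → 37.5773 [stop]  node(1,1) S=124.7780 payoff=12.7920 vs cont=17.8662 → 17.8662 [wait]  ⇒ S*(1)=99.9927
t_0: node(0,0) S=111.7000 payoff=25.8700 vs cont=27.5072 → 27.5072 [wait]  ⇒ S*(0)=-

price = 27.5072
boundary = - 99.9927 89.5124 99.9927 111.7000 99.9927
tree:
27.5072
37.5773 17.8662
48.0576 26.5596 9.4669
57.4394 37.5773 15.9654 3.1376
65.8379 48.0576 25.8700 6.3386 0.0000
73.3562 57.4394 37.5773 12.8055 0.0000 0.0000
80.0864 65.8379 48.0576 25.8700 0.0000 0.0000 0.0000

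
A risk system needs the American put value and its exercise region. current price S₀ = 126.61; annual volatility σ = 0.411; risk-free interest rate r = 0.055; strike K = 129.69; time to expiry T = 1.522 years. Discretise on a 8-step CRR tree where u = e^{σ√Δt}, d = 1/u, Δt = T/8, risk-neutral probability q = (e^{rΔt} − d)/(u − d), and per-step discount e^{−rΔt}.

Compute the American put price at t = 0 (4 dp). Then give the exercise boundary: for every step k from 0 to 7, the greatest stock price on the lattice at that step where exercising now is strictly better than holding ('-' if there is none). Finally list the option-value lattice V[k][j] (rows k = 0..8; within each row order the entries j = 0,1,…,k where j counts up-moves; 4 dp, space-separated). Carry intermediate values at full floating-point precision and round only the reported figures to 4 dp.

params: Δt=0.19025 u=1.19634 d=0.83588 q=0.48448 e^(-rΔt)=0.98959
t_8 payoffs: 99.5165 86.5047 67.8817 41.2279 3.0800 0.0000 0.0000 0.0000 0.0000
t_7: node(7,0) S=36.0978 payoff=93.5922 vs cont=92.2422 → 93.5922 [stop]  node(7,1) S=51.6644 payoff=78.0256 vs cont=76.6756 → 78.0256 [stop]  node(7,2) S=73.9438 payoff=55.7462 vs cont=54.3962 → 55.7462 [stop]  node(7,3) S=105.8309 payoff=23.8591 vs cont=22.5091 → 23.8591 [stop]  node(7,4) S=151.4689 payoff=0.0000 vs cont=1.5713 → 1.5713 [wait]  node(7,5) S=216.7874 payoff=0.0000 vs cont=0.0000 → 0.0000 [wait]  node(7,6) S=310.2736 payoff=0.0000 vs cont=0.0000 → 0.0000 [wait]  node(7,7) S=444.0741 payoff=0.0000 vs cont=0.0000 → 0.0000 [wait]  ⇒ S*(7)=105.8309
t_6: node(6,0) S=43.1853 payoff=86.5047 vs cont=85.1547 → 86.5047 [stop]  node(6,1) S=61.8083 payoff=67.8817 vs cont=66.5318 → 67.8817 [stop]  node(6,2) S=88.4621 payoff=41.2279 vs cont=39.8779 → 41.2279 [stop]  node(6,3) S=126.6100 payoff=3.0800 vs cont=12.9250 → 12.9250 [wait]  node(6,4) S=181.2086 payoff=0.0000 vs cont=0.8016 → 0.8016 [wait]  node(6,5) S=259.3519 payoff=0.0000 vs cont=0.0000 → 0.0000 [wait]  node(6,6) S=371.1933 payoff=0.0000 vs cont=0.0000 → 0.0000 [wait]  ⇒ S*(6)=88.4621
t_5: node(5,0) S=51.6644 payoff=78.0256 vs cont=76.6756 → 78.0256 [stop]  node(5,1) S=73.9438 payoff=55.7462 vs cont=54.3962 → 55.7462 [stop]  node(5,2) S=105.8309 payoff=23.8591 vs cont=27.2292 → 27.2292 [wait]  node(5,3) S=151.4689 payoff=0.0000 vs cont=6.9780 → 6.9780 [wait]  node(5,4) S=216.7874 payoff=0.0000 vs cont=0.4089 → 0.4089 [wait]  node(5,5) S=310.2736 payoff=0.0000 vs cont=0.0000 → 0.0000 [wait]  ⇒ S*(5)=73.9438
t_4: node(4,0) S=61.8083 payoff=67.8817 vs cont=66.5318 → 67.8817 [stop]  node(4,1) S=88.4621 payoff=41.2279 vs cont=41.4937 → 41.4937 [wait]  node(4,2) S=126.6100 payoff=3.0800 vs cont=17.2365 → 17.2365 [wait]  node(4,3) S=181.2086 payoff=0.0000 vs cont=3.7559 → 3.7559 [wait]  node(4,4) S=259.3519 payoff=0.0000 vs cont=0.2086 → 0.2086 [wait]  ⇒ S*(4)=61.8083
t_3: node(3,0) S=73.9438 payoff=55.7462 vs cont=54.5236 → 55.7462 [stop]  node(3,1) S=105.8309 payoff=23.8591 vs cont=29.4319 → 29.4319 [wait]  node(3,2) S=151.4689 payoff=0.0000 vs cont=10.5939 → 10.5939 [wait]  node(3,3) S=216.7874 payoff=0.0000 vs cont=2.0161 → 2.0161 [wait]  ⇒ S*(3)=73.9438
t_2: node(2,0) S=88.4621 payoff=41.2279 vs cont=42.5498 → 42.5498 [wait]  node(2,1) S=126.6100 payoff=3.0800 vs cont=20.0939 → 20.0939 [wait]  node(2,2) S=181.2086 payoff=0.0000 vs cont=6.3711 → 6.3711 [wait]  ⇒ S*(2)=-
t_1: node(1,0) S=105.8309 payoff=23.8591 vs cont=31.3406 → 31.3406 [wait]  node(1,1) S=151.4689 payoff=0.0000 vs cont=13.3054 → 13.3054 [wait]  ⇒ S*(1)=-
t_0: node(0,0) S=126.6100 payoff=3.0800 vs cont=22.3676 → 22.3676 [wait]  ⇒ S*(0)=-

price = 22.3676
boundary = - - - 73.9438 61.8083 73.9438 88.4621 105.8309
tree:
22.3676
31.3406 13.3054
42.5498 20.0939 6.3711
55.7462 29.4319 10.5939 2.0161
67.8817 41.4937 17.2365 3.7559 0.2086
78.0256 55.7462 27.2292 6.9780 0.4089 0.0000
86.5047 67.8817 41.2279 12.9250 0.8016 0.0000 0.0000
93.5922 78.0256 55.7462 23.8591 1.5713 0.0000 0.0000 0.0000
99.5165 86.5047 67.8817 41.2279 3.0800 0.0000 0.0000 0.0000 0.0000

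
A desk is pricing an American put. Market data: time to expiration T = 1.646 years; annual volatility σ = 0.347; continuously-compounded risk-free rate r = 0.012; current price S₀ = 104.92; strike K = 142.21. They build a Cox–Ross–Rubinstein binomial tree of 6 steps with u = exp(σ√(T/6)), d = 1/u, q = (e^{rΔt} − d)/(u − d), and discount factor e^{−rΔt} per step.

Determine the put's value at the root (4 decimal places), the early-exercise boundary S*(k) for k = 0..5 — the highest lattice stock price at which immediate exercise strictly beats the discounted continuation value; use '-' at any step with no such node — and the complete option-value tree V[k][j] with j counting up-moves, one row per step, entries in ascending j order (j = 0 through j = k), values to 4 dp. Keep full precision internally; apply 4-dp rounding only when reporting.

Δt=0.27433, u=1.19931, d=0.83381, q=0.46371, disc=e^(-rΔt)=0.99671
k=6 terminal: V=max(K-S,0) → 106.9513 91.4957 69.2652 37.2900 0.0000 0.0000 0.0000
k=5: j=0 S=42.2862 intr=99.9238 cont=99.4564 V=99.9238[EX]; j=1 S=60.8222 intr=81.3878 cont=80.9204 V=81.3878[EX]; j=2 S=87.4835 intr=54.7265 cont=54.2591 V=54.7265[EX]; j=3 S=125.8318 intr=16.3782 cont=19.9325 V=19.9325[hold]; j=4 S=180.9899 intr=0.0000 cont=0.0000 V=0.0000[hold]; j=5 S=260.3264 intr=0.0000 cont=0.0000 V=0.0000[hold]  S*(5)=87.4835
k=4: j=0 S=50.7143 intr=91.4957 cont=91.0283 V=91.4957[EX]; j=1 S=72.9448 intr=69.2652 cont=68.7978 V=69.2652[EX]; j=2 S=104.9200 intr=37.2900 cont=38.4654 V=38.4654[hold]; j=3 S=150.9115 intr=0.0000 cont=10.6545 V=10.6545[hold]; j=4 S=217.0632 intr=0.0000 cont=0.0000 V=0.0000[hold]  S*(4)=72.9448
k=3: j=0 S=60.8222 intr=81.3878 cont=80.9204 V=81.3878[EX]; j=1 S=87.4835 intr=54.7265 cont=54.8023 V=54.8023[hold]; j=2 S=125.8318 intr=16.3782 cont=25.4852 V=25.4852[hold]; j=3 S=180.9899 intr=0.0000 cont=5.6951 V=5.6951[hold]  S*(3)=60.8222
k=2: j=0 S=72.9448 intr=69.2652 cont=68.8329 V=69.2652[EX]; j=1 S=104.9200 intr=37.2900 cont=41.0723 V=41.0723[hold]; j=2 S=150.9115 intr=0.0000 cont=16.2547 V=16.2547[hold]  S*(2)=72.9448
k=1: j=0 S=87.4835 intr=54.7265 cont=56.0072 V=56.0072[hold]; j=1 S=125.8318 intr=16.3782 cont=29.4670 V=29.4670[hold]  S*(1)=-
k=0: j=0 S=104.9200 intr=37.2900 cont=43.5566 V=43.5566[hold]  S*(0)=-

price = 43.5566
boundary = - - 72.9448 60.8222 72.9448 87.4835
tree:
43.5566
56.0072 29.4670
69.2652 41.0723 16.2547
81.3878 54.8023 25.4852 5.6951
91.4957 69.2652 38.4654 10.6545 0.0000
99.9238 81.3878 54.7265 19.9325 0.0000 0.0000
106.9513 91.4957 69.2652 37.2900 0.0000 0.0000 0.0000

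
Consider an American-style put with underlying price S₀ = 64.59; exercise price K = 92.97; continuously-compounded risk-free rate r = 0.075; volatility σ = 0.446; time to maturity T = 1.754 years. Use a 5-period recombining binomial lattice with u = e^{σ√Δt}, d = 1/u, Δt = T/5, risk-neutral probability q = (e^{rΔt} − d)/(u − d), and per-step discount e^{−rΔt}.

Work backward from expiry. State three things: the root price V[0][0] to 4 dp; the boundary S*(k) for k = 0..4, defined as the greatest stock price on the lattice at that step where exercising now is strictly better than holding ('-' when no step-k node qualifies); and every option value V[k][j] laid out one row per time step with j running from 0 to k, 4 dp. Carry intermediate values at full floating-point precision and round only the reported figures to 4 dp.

Δt=0.35080, u=1.30233, d=0.76785, q=0.48422, disc=e^(-rΔt)=0.97403
k=5 terminal: V=max(K-S,0) → 75.7294 63.7286 43.3745 8.8522 0.0000 0.0000
k=4: j=0 S=22.4530 intr=70.5170 cont=68.1028 V=70.5170[EX]; j=1 S=38.0820 intr=54.8880 cont=52.4738 V=54.8880[EX]; j=2 S=64.5900 intr=28.3800 cont=25.9659 V=28.3800[EX]; j=3 S=109.5495 intr=0.0000 cont=4.4472 V=4.4472[hold]; j=4 S=185.8043 intr=0.0000 cont=0.0000 V=0.0000[hold]  S*(4)=64.5900
k=3: j=0 S=29.2414 intr=63.7286 cont=61.3145 V=63.7286[EX]; j=1 S=49.5955 intr=43.3745 cont=40.9603 V=43.3745[EX]; j=2 S=84.1178 intr=8.8522 cont=16.3553 V=16.3553[hold]; j=3 S=142.6701 intr=0.0000 cont=2.2342 V=2.2342[hold]  S*(3)=49.5955
k=2: j=0 S=38.0820 intr=54.8880 cont=52.4738 V=54.8880[EX]; j=1 S=64.5900 intr=28.3800 cont=29.5046 V=29.5046[hold]; j=2 S=109.5495 intr=0.0000 cont=9.2704 V=9.2704[hold]  S*(2)=38.0820
k=1: j=0 S=49.5955 intr=43.3745 cont=41.4907 V=43.3745[EX]; j=1 S=84.1178 intr=8.8522 cont=19.1951 V=19.1951[hold]  S*(1)=49.5955
k=0: j=0 S=64.5900 intr=28.3800 cont=30.8440 V=30.8440[hold]  S*(0)=-

price = 30.8440
boundary = - 49.5955 38.0820 49.5955 64.5900
tree:
30.8440
43.3745 19.1951
54.8880 29.5046 9.2704
63.7286 43.3745 16.3553 2.2342
70.5170 54.8880 28.3800 4.4472 0.0000
75.7294 63.7286 43.3745 8.8522 0.0000 0.0000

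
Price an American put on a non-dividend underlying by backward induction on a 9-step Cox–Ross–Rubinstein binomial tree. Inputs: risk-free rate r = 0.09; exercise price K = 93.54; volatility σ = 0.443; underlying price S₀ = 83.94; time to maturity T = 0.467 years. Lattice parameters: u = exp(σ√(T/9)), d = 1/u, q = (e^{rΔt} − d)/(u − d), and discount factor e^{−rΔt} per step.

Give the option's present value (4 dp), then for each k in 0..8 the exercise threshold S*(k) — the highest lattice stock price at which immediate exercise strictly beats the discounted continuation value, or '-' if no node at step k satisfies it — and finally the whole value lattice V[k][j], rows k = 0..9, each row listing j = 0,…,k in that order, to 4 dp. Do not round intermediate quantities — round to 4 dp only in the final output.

price = 14.1850
boundary = - - - 62.0145 68.5991 62.0145 68.5991 75.8828 83.9400
tree:
14.1850
19.1309 9.3316
24.9889 13.4044 5.3129
31.5255 18.6334 8.2584 2.3931
37.4781 24.9409 12.4490 4.1110 0.6836
42.8593 31.5255 18.0567 6.9120 1.3255 0.0429
47.7240 37.4781 24.9409 11.2855 2.5674 0.0858 0.0000
52.1218 42.8593 31.5255 17.6572 4.9675 0.1716 0.0000 0.0000
56.0974 47.7240 37.4781 24.9409 9.6000 0.3435 0.0000 0.0000 0.0000
59.6914 52.1218 42.8593 31.5255 17.6572 0.6874 0.0000 0.0000 0.0000 0.0000

params: Δt=0.05189 u=1.10618 d=0.90401 q=0.49795 e^(-rΔt)=0.99534
t_9 payoffs: 59.6914 52.1218 42.8593 31.5255 17.6572 0.6874 0.0000 0.0000 0.0000 0.0000
t_8: node(8,0) S=37.4426 payoff=56.0974 vs cont=55.6616 → 56.0974 [stop]  node(8,1) S=45.8160 payoff=47.7240 vs cont=47.2882 → 47.7240 [stop]  node(8,2) S=56.0619 payoff=37.4781 vs cont=37.0423 → 37.4781 [stop]  node(8,3) S=68.5991 payoff=24.9409 vs cont=24.5051 → 24.9409 [stop]  node(8,4) S=83.9400 payoff=9.6000 vs cont=9.1642 → 9.6000 [stop]  node(8,5) S=102.7116 payoff=0.0000 vs cont=0.3435 → 0.3435 [wait]  node(8,6) S=125.6812 payoff=0.0000 vs cont=0.0000 → 0.0000 [wait]  node(8,7) S=153.7875 payoff=0.0000 vs cont=0.0000 → 0.0000 [wait]  node(8,8) S=188.1792 payoff=0.0000 vs cont=0.0000 → 0.0000 [wait]  ⇒ S*(8)=83.9400
t_7: node(7,0) S=41.4182 payoff=52.1218 vs cont=51.6859 → 52.1218 [stop]  node(7,1) S=50.6807 payoff=42.8593 vs cont=42.4235 → 42.8593 [stop]  node(7,2) S=62.0145 payoff=31.5255 vs cont=31.0897 → 31.5255 [stop]  node(7,3) S=75.8828 payoff=17.6572 vs cont=17.2213 → 17.6572 [stop]  node(7,4) S=92.8526 payoff=0.6874 vs cont=4.9675 → 4.9675 [wait]  node(7,5) S=113.6174 payoff=0.0000 vs cont=0.1716 → 0.1716 [wait]  node(7,6) S=139.0259 payoff=0.0000 vs cont=0.0000 → 0.0000 [wait]  node(7,7) S=170.1164 payoff=0.0000 vs cont=0.0000 → 0.0000 [wait]  ⇒ S*(7)=75.8828
t_6: node(6,0) S=45.8160 payoff=47.7240 vs cont=47.2882 → 47.7240 [stop]  node(6,1) S=56.0619 payoff=37.4781 vs cont=37.0423 → 37.4781 [stop]  node(6,2) S=68.5991 payoff=24.9409 vs cont=24.5051 → 24.9409 [stop]  node(6,3) S=83.9400 payoff=9.6000 vs cont=11.2855 → 11.2855 [wait]  node(6,4) S=102.7116 payoff=0.0000 vs cont=2.5674 → 2.5674 [wait]  node(6,5) S=125.6812 payoff=0.0000 vs cont=0.0858 → 0.0858 [wait]  node(6,6) S=153.7875 payoff=0.0000 vs cont=0.0000 → 0.0000 [wait]  ⇒ S*(6)=68.5991
t_5: node(5,0) S=50.6807 payoff=42.8593 vs cont=42.4235 → 42.8593 [stop]  node(5,1) S=62.0145 payoff=31.5255 vs cont=31.0897 → 31.5255 [stop]  node(5,2) S=75.8828 payoff=17.6572 vs cont=18.0567 → 18.0567 [wait]  node(5,3) S=92.8526 payoff=0.6874 vs cont=6.9120 → 6.9120 [wait]  node(5,4) S=113.6174 payoff=0.0000 vs cont=1.3255 → 1.3255 [wait]  node(5,5) S=139.0259 payoff=0.0000 vs cont=0.0429 → 0.0429 [wait]  ⇒ S*(5)=62.0145
t_4: node(4,0) S=56.0619 payoff=37.4781 vs cont=37.0423 → 37.4781 [stop]  node(4,1) S=68.5991 payoff=24.9409 vs cont=24.7032 → 24.9409 [stop]  node(4,2) S=83.9400 payoff=9.6000 vs cont=12.4490 → 12.4490 [wait]  node(4,3) S=102.7116 payoff=0.0000 vs cont=4.1110 → 4.1110 [wait]  node(4,4) S=125.6812 payoff=0.0000 vs cont=0.6836 → 0.6836 [wait]  ⇒ S*(4)=68.5991
t_3: node(3,0) S=62.0145 payoff=31.5255 vs cont=31.0897 → 31.5255 [stop]  node(3,1) S=75.8828 payoff=17.6572 vs cont=18.6334 → 18.6334 [wait]  node(3,2) S=92.8526 payoff=0.6874 vs cont=8.2584 → 8.2584 [wait]  node(3,3) S=113.6174 payoff=0.0000 vs cont=2.3931 → 2.3931 [wait]  ⇒ S*(3)=62.0145
t_2: node(2,0) S=68.5991 payoff=24.9409 vs cont=24.9889 → 24.9889 [wait]  node(2,1) S=83.9400 payoff=9.6000 vs cont=13.4044 → 13.4044 [wait]  node(2,2) S=102.7116 payoff=0.0000 vs cont=5.3129 → 5.3129 [wait]  ⇒ S*(2)=-
t_1: node(1,0) S=75.8828 payoff=17.6572 vs cont=19.1309 → 19.1309 [wait]  node(1,1) S=92.8526 payoff=0.6874 vs cont=9.3316 → 9.3316 [wait]  ⇒ S*(1)=-
t_0: node(0,0) S=83.9400 payoff=9.6000 vs cont=14.1850 → 14.1850 [wait]  ⇒ S*(0)=-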